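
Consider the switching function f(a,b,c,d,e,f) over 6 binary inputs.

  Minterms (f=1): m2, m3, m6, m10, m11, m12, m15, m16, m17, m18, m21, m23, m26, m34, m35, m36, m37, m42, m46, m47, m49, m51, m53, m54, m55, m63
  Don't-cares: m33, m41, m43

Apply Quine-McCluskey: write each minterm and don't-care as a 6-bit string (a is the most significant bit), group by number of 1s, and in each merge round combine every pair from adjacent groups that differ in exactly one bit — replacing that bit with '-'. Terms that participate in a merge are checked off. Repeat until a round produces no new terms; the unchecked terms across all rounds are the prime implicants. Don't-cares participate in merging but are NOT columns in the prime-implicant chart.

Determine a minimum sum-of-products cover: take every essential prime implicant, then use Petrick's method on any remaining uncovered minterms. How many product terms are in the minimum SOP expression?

size-2^0 implicants → 000010(✓)  000011(✓)  000110(✓)  001010(✓)  001011(✓)  001100  001111(✓)  010000(✓)  010001(✓)  010010(✓)  010101(✓)  010111(✓)  011010(✓)  100001(✓)  100010(✓)  100011(✓)  100100(✓)  100101(✓)  101001(✓)  101010(✓)  101011(✓)  101110(✓)  101111(✓)  110001(✓)  110011(✓)  110101(✓)  110110(✓)  110111(✓)  111111(✓)
size-2^1 implicants → -00010(✓)  -00011(✓)  -01010(✓)  -01011(✓)  -01111(✓)  -10001(✓)  -10101(✓)  -10111(✓)  0-0010(✓)  0-1010(✓)  00-010(✓)  00-011(✓)  000-10  00001-(✓)  001-11(✓)  00101-(✓)  01-010(✓)  010-01(✓)  0100-0  01000-  0101-1(✓)  1-0001(✓)  1-0011(✓)  1-0101(✓)  1-1111  10-001(✓)  10-010(✓)  10-011(✓)  100-01(✓)  1000-1(✓)  10001-(✓)  10010-  101-10(✓)  101-11(✓)  1010-1(✓)  10101-(✓)  10111-(✓)  11-111  110-01(✓)  110-11(✓)  1100-1(✓)  1101-1(✓)  11011-
size-2^2 implicants → -0-010(✓)  -0-011(✓)  -0001-(✓)  -01-11  -0101-(✓)  -10-01  -101-1  0--010  00-01-(✓)  1-0-01  1-00-1  10-0-1  10-01-(✓)  101-1-  110--1
size-2^3 implicants → -0-01-
Unchecked terms (primes): -0-01-, -01-11, -10-01, -101-1, 0--010, 000-10, 001100, 0100-0, 01000-, 1-0-01, 1-00-1, 1-1111, 10-0-1, 10010-, 101-1-, 11-111, 110--1, 11011-
Minterm coverage:
  m2 ⊆ -0-01-,0--010,000-10
  m3 ⊆ -0-01- [E]
  m6 ⊆ 000-10 [E]
  m10 ⊆ -0-01-,0--010
  m11 ⊆ -0-01-,-01-11
  m12 ⊆ 001100 [E]
  m15 ⊆ -01-11 [E]
  m16 ⊆ 0100-0,01000-
  m17 ⊆ -10-01,01000-
  m18 ⊆ 0--010,0100-0
  m21 ⊆ -10-01,-101-1
  m23 ⊆ -101-1 [E]
  m26 ⊆ 0--010 [E]
  m34 ⊆ -0-01- [E]
  m35 ⊆ -0-01-,1-00-1,10-0-1
  m36 ⊆ 10010- [E]
  m37 ⊆ 1-0-01,10010-
  m42 ⊆ -0-01-,101-1-
  m46 ⊆ 101-1- [E]
  m47 ⊆ -01-11,1-1111,101-1-
  m49 ⊆ -10-01,1-0-01,1-00-1,110--1
  m51 ⊆ 1-00-1,110--1
  m53 ⊆ -10-01,-101-1,1-0-01,110--1
  m54 ⊆ 11011- [E]
  m55 ⊆ -101-1,11-111,110--1,11011-
  m63 ⊆ 1-1111,11-111
E = {-0-01-, -01-11, -101-1, 0--010, 000-10, 001100, 10010-, 101-1-, 11011-}
Petrick residual → 01000-, 1-00-1, 1-1111
Cover = b'd'e + b'cef + bc'df + a'd'ef' + a'b'c'ef' + a'b'cde'f' + a'bc'd'e' + ac'd'f + acdef + ab'c'de' + ab'ce + abc'de  |cover|=12

12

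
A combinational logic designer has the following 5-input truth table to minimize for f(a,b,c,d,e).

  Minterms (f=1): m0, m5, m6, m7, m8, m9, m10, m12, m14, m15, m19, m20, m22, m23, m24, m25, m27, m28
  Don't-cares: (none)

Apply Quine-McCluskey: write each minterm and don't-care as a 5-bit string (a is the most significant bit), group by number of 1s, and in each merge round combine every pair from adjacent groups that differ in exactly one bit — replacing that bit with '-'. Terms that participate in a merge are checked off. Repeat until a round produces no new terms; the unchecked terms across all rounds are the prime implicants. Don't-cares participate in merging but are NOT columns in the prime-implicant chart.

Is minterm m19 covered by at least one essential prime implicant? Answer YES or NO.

NO

[col 0] 00000*, 00101*, 00110*, 00111*, 01000*, 01001*, 01010*, 01100*, 01110*, 01111*, 10011*, 10100*, 10110*, 10111*, 11000*, 11001*, 11011*, 11100*
[col 1] -0110*, -0111*, -1000*, -1001*, -1100*, 0-000, 0-110*, 0-111*, 001-1, 0011-*, 01-00*, 01-10*, 010-0*, 0100-*, 011-0*, 0111-*, 1-011, 1-100, 10-11, 101-0, 1011-*, 11-00*, 110-1, 1100-*
[col 2] -011-, -1-00, -100-, 0-11-, 01--0
Prime implicants: -011-, -1-00, -100-, 0-000, 0-11-, 001-1, 01--0, 1-011, 1-100, 10-11, 101-0, 110-1
PI chart (minterm → PIs covering it):
  0 | 0-000  (sole → essential)
  5 | 001-1  (sole → essential)
  6 | -011-,0-11-
  7 | -011-,0-11-,001-1
  8 | -1-00,-100-,0-000,01--0
  9 | -100-  (sole → essential)
  10 | 01--0  (sole → essential)
  12 | -1-00,01--0
  14 | 0-11-,01--0
  15 | 0-11-  (sole → essential)
  19 | 1-011,10-11
  20 | 1-100,101-0
  22 | -011-,101-0
  23 | -011-,10-11
  24 | -1-00,-100-
  25 | -100-,110-1
  27 | 1-011,110-1
  28 | -1-00,1-100
Essential prime implicants: -100-, 0-000, 0-11-, 001-1, 01--0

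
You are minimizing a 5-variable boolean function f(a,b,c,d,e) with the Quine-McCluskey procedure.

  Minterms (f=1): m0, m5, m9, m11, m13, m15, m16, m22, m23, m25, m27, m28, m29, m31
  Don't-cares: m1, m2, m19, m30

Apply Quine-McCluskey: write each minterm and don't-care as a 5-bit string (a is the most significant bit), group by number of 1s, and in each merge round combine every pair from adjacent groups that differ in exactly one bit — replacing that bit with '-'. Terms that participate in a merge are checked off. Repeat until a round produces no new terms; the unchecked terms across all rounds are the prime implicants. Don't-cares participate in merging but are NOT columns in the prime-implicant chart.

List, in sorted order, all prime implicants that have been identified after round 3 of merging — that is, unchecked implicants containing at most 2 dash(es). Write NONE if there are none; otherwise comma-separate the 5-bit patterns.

size-2^0 implicants → 00000(✓)  00001(✓)  00010(✓)  00101(✓)  01001(✓)  01011(✓)  01101(✓)  01111(✓)  10000(✓)  10011(✓)  10110(✓)  10111(✓)  11001(✓)  11011(✓)  11100(✓)  11101(✓)  11110(✓)  11111(✓)
size-2^1 implicants → -0000  -1001(✓)  -1011(✓)  -1101(✓)  -1111(✓)  0-001(✓)  0-101(✓)  00-01(✓)  000-0  0000-  01-01(✓)  01-11(✓)  010-1(✓)  011-1(✓)  1-011(✓)  1-110(✓)  1-111(✓)  10-11(✓)  1011-(✓)  11-01(✓)  11-11(✓)  110-1(✓)  111-0(✓)  111-1(✓)  1110-(✓)  1111-(✓)
size-2^2 implicants → -1-01(✓)  -1-11(✓)  -10-1(✓)  -11-1(✓)  0--01  01--1(✓)  1--11  1-11-  11--1(✓)  111--
size-2^3 implicants → -1--1
Unchecked terms (primes): -0000, -1--1, 0--01, 000-0, 0000-, 1--11, 1-11-, 111--

-0000, 0--01, 000-0, 0000-, 1--11, 1-11-, 111--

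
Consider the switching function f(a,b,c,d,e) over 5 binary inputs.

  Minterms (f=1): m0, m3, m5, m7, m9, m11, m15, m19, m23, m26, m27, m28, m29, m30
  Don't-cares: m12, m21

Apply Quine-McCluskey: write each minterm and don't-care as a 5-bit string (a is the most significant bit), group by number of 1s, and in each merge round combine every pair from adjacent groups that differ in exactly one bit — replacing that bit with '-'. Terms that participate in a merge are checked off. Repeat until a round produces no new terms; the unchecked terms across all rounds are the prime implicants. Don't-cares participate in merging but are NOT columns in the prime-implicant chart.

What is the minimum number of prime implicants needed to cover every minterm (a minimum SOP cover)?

size-2^0 implicants → 00000  00011(✓)  00101(✓)  00111(✓)  01001(✓)  01011(✓)  01100(✓)  01111(✓)  10011(✓)  10101(✓)  10111(✓)  11010(✓)  11011(✓)  11100(✓)  11101(✓)  11110(✓)
size-2^1 implicants → -0011(✓)  -0101(✓)  -0111(✓)  -1011(✓)  -1100  0-011(✓)  0-111(✓)  00-11(✓)  001-1(✓)  01-11(✓)  010-1  1-011(✓)  1-101  10-11(✓)  101-1(✓)  11-10  1101-  111-0  1110-
size-2^2 implicants → --011  -0-11  -01-1  0--11
Unchecked terms (primes): --011, -0-11, -01-1, -1100, 0--11, 00000, 010-1, 1-101, 11-10, 1101-, 111-0, 1110-
Minterm coverage:
  m0 ⊆ 00000 [E]
  m3 ⊆ --011,-0-11,0--11
  m5 ⊆ -01-1 [E]
  m7 ⊆ -0-11,-01-1,0--11
  m9 ⊆ 010-1 [E]
  m11 ⊆ --011,0--11,010-1
  m15 ⊆ 0--11 [E]
  m19 ⊆ --011,-0-11
  m23 ⊆ -0-11,-01-1
  m26 ⊆ 11-10,1101-
  m27 ⊆ --011,1101-
  m28 ⊆ -1100,111-0,1110-
  m29 ⊆ 1-101,1110-
  m30 ⊆ 11-10,111-0
E = {-01-1, 0--11, 00000, 010-1}
Petrick residual → --011, 11-10, 1110-
Cover = c'de + b'ce + a'de + a'b'c'd'e' + a'bc'e + abde' + abcd'  |cover|=7

7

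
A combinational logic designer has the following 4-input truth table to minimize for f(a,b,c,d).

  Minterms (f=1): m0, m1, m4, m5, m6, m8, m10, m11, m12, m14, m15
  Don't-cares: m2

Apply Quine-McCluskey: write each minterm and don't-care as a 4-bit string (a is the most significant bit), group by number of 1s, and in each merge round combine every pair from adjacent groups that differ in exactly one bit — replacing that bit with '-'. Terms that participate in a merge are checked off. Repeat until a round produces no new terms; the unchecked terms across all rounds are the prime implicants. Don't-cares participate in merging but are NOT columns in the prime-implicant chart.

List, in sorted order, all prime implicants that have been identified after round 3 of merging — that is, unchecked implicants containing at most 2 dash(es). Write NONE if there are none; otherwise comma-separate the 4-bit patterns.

size-2^0 implicants → 0000(✓)  0001(✓)  0010(✓)  0100(✓)  0101(✓)  0110(✓)  1000(✓)  1010(✓)  1011(✓)  1100(✓)  1110(✓)  1111(✓)
size-2^1 implicants → -000(✓)  -010(✓)  -100(✓)  -110(✓)  0-00(✓)  0-01(✓)  0-10(✓)  00-0(✓)  000-(✓)  01-0(✓)  010-(✓)  1-00(✓)  1-10(✓)  1-11(✓)  10-0(✓)  101-(✓)  11-0(✓)  111-(✓)
size-2^2 implicants → --00(✓)  --10(✓)  -0-0(✓)  -1-0(✓)  0--0(✓)  0-0-  1--0(✓)  1-1-
size-2^3 implicants → ---0
Unchecked terms (primes): ---0, 0-0-, 1-1-

0-0-, 1-1-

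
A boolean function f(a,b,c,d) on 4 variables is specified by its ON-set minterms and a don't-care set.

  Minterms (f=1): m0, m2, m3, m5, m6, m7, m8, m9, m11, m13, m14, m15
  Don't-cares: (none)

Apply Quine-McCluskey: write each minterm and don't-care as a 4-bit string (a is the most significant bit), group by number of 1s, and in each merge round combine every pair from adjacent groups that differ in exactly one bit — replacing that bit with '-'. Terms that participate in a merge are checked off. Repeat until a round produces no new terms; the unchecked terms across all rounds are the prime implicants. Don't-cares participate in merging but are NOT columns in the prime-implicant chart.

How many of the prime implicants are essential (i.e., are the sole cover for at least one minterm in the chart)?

2

Round 0: 0000✓ 0010✓ 0011✓ 0101✓ 0110✓ 0111✓ 1000✓ 1001✓ 1011✓ 1101✓ 1110✓ 1111✓
Round 1: -000 -011✓ -101✓ -110✓ -111✓ 0-10✓ 0-11✓ 00-0 001-✓ 01-1✓ 011-✓ 1-01✓ 1-11✓ 10-1✓ 100- 11-1✓ 111-✓
Round 2: --11 -1-1 -11- 0-1- 1--1
PIs = {--11, -000, -1-1, -11-, 0-1-, 00-0, 1--1, 100-}
Coverage chart:
  m0: -000,00-0
  m2: 0-1-,00-0
  m3: --11,0-1-
  m5: -1-1 ←essential
  m6: -11-,0-1-
  m7: --11,-1-1,-11-,0-1-
  m8: -000,100-
  m9: 1--1,100-
  m11: --11,1--1
  m13: -1-1,1--1
  m14: -11- ←essential
  m15: --11,-1-1,-11-,1--1
Essential: -1-1, -11-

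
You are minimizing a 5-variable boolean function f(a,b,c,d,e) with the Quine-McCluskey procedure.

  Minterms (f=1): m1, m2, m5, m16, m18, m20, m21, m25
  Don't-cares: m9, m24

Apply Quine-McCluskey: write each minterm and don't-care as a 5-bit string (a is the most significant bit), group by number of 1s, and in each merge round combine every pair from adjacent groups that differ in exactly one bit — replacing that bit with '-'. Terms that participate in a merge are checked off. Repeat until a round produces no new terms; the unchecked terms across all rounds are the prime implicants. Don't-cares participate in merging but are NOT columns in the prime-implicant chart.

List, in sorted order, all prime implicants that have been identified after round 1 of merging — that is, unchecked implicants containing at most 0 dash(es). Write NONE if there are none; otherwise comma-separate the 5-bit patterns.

NONE

Round 0: 00001✓ 00010✓ 00101✓ 01001✓ 10000✓ 10010✓ 10100✓ 10101✓ 11000✓ 11001✓
Round 1: -0010 -0101 -1001 0-001 00-01 1-000 10-00 100-0 1010- 1100-
PIs = {-0010, -0101, -1001, 0-001, 00-01, 1-000, 10-00, 100-0, 1010-, 1100-}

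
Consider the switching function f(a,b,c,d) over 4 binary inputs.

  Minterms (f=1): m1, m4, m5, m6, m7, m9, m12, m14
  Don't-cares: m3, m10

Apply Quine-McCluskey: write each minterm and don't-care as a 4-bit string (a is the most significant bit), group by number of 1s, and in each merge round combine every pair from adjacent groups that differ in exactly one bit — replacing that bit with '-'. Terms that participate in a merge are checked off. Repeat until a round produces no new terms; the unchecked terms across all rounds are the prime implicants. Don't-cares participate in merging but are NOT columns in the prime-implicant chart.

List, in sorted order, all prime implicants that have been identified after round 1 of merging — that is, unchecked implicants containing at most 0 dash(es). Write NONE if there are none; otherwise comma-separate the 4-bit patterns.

Round 0: 0001✓ 0011✓ 0100✓ 0101✓ 0110✓ 0111✓ 1001✓ 1010✓ 1100✓ 1110✓
Round 1: -001 -100✓ -110✓ 0-01✓ 0-11✓ 00-1✓ 01-0✓ 01-1✓ 010-✓ 011-✓ 1-10 11-0✓
Round 2: -1-0 0--1 01--
PIs = {-001, -1-0, 0--1, 01--, 1-10}

NONE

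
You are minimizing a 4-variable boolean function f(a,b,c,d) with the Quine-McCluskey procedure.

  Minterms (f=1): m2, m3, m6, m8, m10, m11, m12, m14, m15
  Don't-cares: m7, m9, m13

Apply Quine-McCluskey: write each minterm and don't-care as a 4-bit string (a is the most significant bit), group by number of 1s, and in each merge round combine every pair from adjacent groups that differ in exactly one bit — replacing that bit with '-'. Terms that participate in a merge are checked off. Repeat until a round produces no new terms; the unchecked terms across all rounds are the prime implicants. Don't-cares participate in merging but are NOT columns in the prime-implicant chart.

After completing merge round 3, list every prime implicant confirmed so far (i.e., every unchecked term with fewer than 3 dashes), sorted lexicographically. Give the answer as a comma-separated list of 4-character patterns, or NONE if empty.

Round 0: 0010✓ 0011✓ 0110✓ 0111✓ 1000✓ 1001✓ 1010✓ 1011✓ 1100✓ 1101✓ 1110✓ 1111✓
Round 1: -010✓ -011✓ -110✓ -111✓ 0-10✓ 0-11✓ 001-✓ 011-✓ 1-00✓ 1-01✓ 1-10✓ 1-11✓ 10-0✓ 10-1✓ 100-✓ 101-✓ 11-0✓ 11-1✓ 110-✓ 111-✓
Round 2: --10✓ --11✓ -01-✓ -11-✓ 0-1-✓ 1--0✓ 1--1✓ 1-0-✓ 1-1-✓ 10--✓ 11--✓
Round 3: --1- 1---
PIs = {--1-, 1---}

NONE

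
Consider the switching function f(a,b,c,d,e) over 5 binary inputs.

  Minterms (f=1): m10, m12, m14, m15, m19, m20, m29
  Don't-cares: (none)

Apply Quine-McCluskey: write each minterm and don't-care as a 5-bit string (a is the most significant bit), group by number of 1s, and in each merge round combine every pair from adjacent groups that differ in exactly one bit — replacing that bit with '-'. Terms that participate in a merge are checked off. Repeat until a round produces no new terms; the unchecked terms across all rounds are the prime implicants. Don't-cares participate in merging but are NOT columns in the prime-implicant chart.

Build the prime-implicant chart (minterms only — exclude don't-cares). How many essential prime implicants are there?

size-2^0 implicants → 01010(✓)  01100(✓)  01110(✓)  01111(✓)  10011  10100  11101
size-2^1 implicants → 01-10  011-0  0111-
Unchecked terms (primes): 01-10, 011-0, 0111-, 10011, 10100, 11101
Minterm coverage:
  m10 ⊆ 01-10 [E]
  m12 ⊆ 011-0 [E]
  m14 ⊆ 01-10,011-0,0111-
  m15 ⊆ 0111- [E]
  m19 ⊆ 10011 [E]
  m20 ⊆ 10100 [E]
  m29 ⊆ 11101 [E]
E = {01-10, 011-0, 0111-, 10011, 10100, 11101}

6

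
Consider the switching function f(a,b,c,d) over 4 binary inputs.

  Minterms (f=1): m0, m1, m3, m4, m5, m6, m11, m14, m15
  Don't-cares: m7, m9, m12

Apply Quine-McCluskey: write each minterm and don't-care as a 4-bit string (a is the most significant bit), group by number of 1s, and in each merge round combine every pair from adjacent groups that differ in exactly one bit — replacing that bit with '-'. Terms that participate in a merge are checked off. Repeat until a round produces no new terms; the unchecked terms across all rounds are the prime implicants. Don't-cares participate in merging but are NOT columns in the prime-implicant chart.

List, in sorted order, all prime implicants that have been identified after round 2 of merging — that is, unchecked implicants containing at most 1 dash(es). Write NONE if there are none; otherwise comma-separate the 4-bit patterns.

NONE

size-2^0 implicants → 0000(✓)  0001(✓)  0011(✓)  0100(✓)  0101(✓)  0110(✓)  0111(✓)  1001(✓)  1011(✓)  1100(✓)  1110(✓)  1111(✓)
size-2^1 implicants → -001(✓)  -011(✓)  -100(✓)  -110(✓)  -111(✓)  0-00(✓)  0-01(✓)  0-11(✓)  00-1(✓)  000-(✓)  01-0(✓)  01-1(✓)  010-(✓)  011-(✓)  1-11(✓)  10-1(✓)  11-0(✓)  111-(✓)
size-2^2 implicants → --11  -0-1  -1-0  -11-  0--1  0-0-  01--
Unchecked terms (primes): --11, -0-1, -1-0, -11-, 0--1, 0-0-, 01--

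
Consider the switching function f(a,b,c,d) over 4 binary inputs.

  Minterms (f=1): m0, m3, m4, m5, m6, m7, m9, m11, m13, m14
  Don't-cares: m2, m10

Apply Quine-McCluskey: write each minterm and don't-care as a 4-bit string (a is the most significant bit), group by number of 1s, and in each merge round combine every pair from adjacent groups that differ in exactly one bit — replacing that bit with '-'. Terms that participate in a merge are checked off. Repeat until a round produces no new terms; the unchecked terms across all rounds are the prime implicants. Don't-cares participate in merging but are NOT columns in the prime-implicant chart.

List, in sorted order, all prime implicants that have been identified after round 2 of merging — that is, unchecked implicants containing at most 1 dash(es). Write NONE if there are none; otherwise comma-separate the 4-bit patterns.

-101, 1-01, 10-1

Round 0: 0000✓ 0010✓ 0011✓ 0100✓ 0101✓ 0110✓ 0111✓ 1001✓ 1010✓ 1011✓ 1101✓ 1110✓
Round 1: -010✓ -011✓ -101 -110✓ 0-00✓ 0-10✓ 0-11✓ 00-0✓ 001-✓ 01-0✓ 01-1✓ 010-✓ 011-✓ 1-01 1-10✓ 10-1 101-✓
Round 2: --10 -01- 0--0 0-1- 01--
PIs = {--10, -01-, -101, 0--0, 0-1-, 01--, 1-01, 10-1}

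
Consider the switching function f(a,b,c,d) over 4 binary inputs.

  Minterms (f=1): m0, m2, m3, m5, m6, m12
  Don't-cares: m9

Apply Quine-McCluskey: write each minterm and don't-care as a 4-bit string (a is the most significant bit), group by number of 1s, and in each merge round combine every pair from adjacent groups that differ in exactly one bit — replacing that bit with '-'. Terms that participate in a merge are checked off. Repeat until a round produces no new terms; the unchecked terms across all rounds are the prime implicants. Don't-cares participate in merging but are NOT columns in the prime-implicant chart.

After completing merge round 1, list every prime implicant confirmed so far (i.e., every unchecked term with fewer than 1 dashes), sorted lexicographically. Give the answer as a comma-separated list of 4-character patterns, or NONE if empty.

size-2^0 implicants → 0000(✓)  0010(✓)  0011(✓)  0101  0110(✓)  1001  1100
size-2^1 implicants → 0-10  00-0  001-
Unchecked terms (primes): 0-10, 00-0, 001-, 0101, 1001, 1100

0101, 1001, 1100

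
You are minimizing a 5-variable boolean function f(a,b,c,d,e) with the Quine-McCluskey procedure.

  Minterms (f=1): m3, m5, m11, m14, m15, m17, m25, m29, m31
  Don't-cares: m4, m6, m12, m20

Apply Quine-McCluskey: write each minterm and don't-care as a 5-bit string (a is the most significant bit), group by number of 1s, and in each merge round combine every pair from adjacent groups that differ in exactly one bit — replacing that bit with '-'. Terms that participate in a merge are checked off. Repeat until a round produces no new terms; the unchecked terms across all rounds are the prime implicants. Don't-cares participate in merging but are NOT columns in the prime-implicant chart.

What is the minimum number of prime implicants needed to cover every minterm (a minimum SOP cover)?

size-2^0 implicants → 00011(✓)  00100(✓)  00101(✓)  00110(✓)  01011(✓)  01100(✓)  01110(✓)  01111(✓)  10001(✓)  10100(✓)  11001(✓)  11101(✓)  11111(✓)
size-2^1 implicants → -0100  -1111  0-011  0-100(✓)  0-110(✓)  001-0(✓)  0010-  01-11  011-0(✓)  0111-  1-001  11-01  111-1
size-2^2 implicants → 0-1-0
Unchecked terms (primes): -0100, -1111, 0-011, 0-1-0, 0010-, 01-11, 0111-, 1-001, 11-01, 111-1
Minterm coverage:
  m3 ⊆ 0-011 [E]
  m5 ⊆ 0010- [E]
  m11 ⊆ 0-011,01-11
  m14 ⊆ 0-1-0,0111-
  m15 ⊆ -1111,01-11,0111-
  m17 ⊆ 1-001 [E]
  m25 ⊆ 1-001,11-01
  m29 ⊆ 11-01,111-1
  m31 ⊆ -1111,111-1
E = {0-011, 0010-, 1-001}
Petrick residual → 0111-, 111-1
Cover = a'c'de + a'b'cd' + a'bcd + ac'd'e + abce  |cover|=5

5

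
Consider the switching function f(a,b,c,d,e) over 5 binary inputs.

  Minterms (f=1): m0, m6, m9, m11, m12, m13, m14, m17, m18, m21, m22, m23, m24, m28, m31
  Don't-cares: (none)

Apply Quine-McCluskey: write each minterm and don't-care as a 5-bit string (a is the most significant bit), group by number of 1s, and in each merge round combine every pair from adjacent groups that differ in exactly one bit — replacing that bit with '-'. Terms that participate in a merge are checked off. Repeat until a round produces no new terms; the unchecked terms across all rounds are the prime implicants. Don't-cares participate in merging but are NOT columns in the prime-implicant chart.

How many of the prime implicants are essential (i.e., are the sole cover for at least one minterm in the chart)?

6

Round 0: 00000 00110✓ 01001✓ 01011✓ 01100✓ 01101✓ 01110✓ 10001✓ 10010✓ 10101✓ 10110✓ 10111✓ 11000✓ 11100✓ 11111✓
Round 1: -0110 -1100 0-110 01-01 010-1 011-0 0110- 1-111 10-01 10-10 101-1 1011- 11-00
PIs = {-0110, -1100, 0-110, 00000, 01-01, 010-1, 011-0, 0110-, 1-111, 10-01, 10-10, 101-1, 1011-, 11-00}
Coverage chart:
  m0: 00000 ←essential
  m6: -0110,0-110
  m9: 01-01,010-1
  m11: 010-1 ←essential
  m12: -1100,011-0,0110-
  m13: 01-01,0110-
  m14: 0-110,011-0
  m17: 10-01 ←essential
  m18: 10-10 ←essential
  m21: 10-01,101-1
  m22: -0110,10-10,1011-
  m23: 1-111,101-1,1011-
  m24: 11-00 ←essential
  m28: -1100,11-00
  m31: 1-111 ←essential
Essential: 00000, 010-1, 1-111, 10-01, 10-10, 11-00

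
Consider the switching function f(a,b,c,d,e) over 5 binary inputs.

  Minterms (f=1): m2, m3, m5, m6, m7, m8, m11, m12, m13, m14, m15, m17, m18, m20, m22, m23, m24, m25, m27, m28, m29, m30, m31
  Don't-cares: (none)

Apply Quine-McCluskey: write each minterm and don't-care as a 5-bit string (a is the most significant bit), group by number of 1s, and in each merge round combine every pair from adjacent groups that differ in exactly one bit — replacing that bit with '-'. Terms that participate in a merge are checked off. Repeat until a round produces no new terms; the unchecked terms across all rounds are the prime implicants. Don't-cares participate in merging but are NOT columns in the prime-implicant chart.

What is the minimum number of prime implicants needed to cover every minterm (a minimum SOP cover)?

[col 0] 00010*, 00011*, 00101*, 00110*, 00111*, 01000*, 01011*, 01100*, 01101*, 01110*, 01111*, 10001*, 10010*, 10100*, 10110*, 10111*, 11000*, 11001*, 11011*, 11100*, 11101*, 11110*, 11111*
[col 1] -0010*, -0110*, -0111*, -1000*, -1011*, -1100*, -1101*, -1110*, -1111*, 0-011*, 0-101*, 0-110*, 0-111*, 00-10*, 00-11*, 0001-*, 001-1*, 0011-*, 01-00*, 01-11*, 011-0*, 011-1*, 0110-*, 0111-*, 1-001, 1-100*, 1-110*, 1-111*, 10-10*, 101-0*, 1011-*, 11-00*, 11-01*, 11-11*, 110-1*, 1100-*, 111-0*, 111-1*, 1110-*, 1111-*
[col 2] --110*, --111*, -0-10, -011-*, -1-00, -1-11, -11-0*, -11-1*, -110-*, -111-*, 0--11, 0-1-1, 0-11-*, 00-1-, 011--*, 1-1-0, 1-11-*, 11--1, 11-0-, 111--*
[col 3] --11-, -11--
Prime implicants: --11-, -0-10, -1-00, -1-11, -11--, 0--11, 0-1-1, 00-1-, 1-001, 1-1-0, 11--1, 11-0-
PI chart (minterm → PIs covering it):
  2 | -0-10,00-1-
  3 | 0--11,00-1-
  5 | 0-1-1  (sole → essential)
  6 | --11-,-0-10,00-1-
  7 | --11-,0--11,0-1-1,00-1-
  8 | -1-00  (sole → essential)
  11 | -1-11,0--11
  12 | -1-00,-11--
  13 | -11--,0-1-1
  14 | --11-,-11--
  15 | --11-,-1-11,-11--,0--11,0-1-1
  17 | 1-001  (sole → essential)
  18 | -0-10  (sole → essential)
  20 | 1-1-0  (sole → essential)
  22 | --11-,-0-10,1-1-0
  23 | --11-  (sole → essential)
  24 | -1-00,11-0-
  25 | 1-001,11--1,11-0-
  27 | -1-11,11--1
  28 | -1-00,-11--,1-1-0,11-0-
  29 | -11--,11--1,11-0-
  30 | --11-,-11--,1-1-0
  31 | --11-,-1-11,-11--,11--1
Essential prime implicants: --11-, -0-10, -1-00, 0-1-1, 1-001, 1-1-0
Petrick residual → 0--11, 11--1
Minimum SOP uses 8 PIs: cd + b'de' + bd'e' + a'de + a'ce + ac'd'e + ace' + abe

8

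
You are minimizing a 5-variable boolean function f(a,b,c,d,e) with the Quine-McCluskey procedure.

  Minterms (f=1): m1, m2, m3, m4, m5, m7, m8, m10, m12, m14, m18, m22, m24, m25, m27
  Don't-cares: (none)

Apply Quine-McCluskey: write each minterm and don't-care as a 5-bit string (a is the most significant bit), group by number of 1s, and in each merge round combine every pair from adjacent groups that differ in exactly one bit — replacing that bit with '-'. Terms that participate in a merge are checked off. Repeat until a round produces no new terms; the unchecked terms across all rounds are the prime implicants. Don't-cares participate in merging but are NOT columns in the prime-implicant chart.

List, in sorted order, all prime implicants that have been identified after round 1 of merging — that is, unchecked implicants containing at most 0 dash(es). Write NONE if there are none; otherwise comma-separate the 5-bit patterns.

size-2^0 implicants → 00001(✓)  00010(✓)  00011(✓)  00100(✓)  00101(✓)  00111(✓)  01000(✓)  01010(✓)  01100(✓)  01110(✓)  10010(✓)  10110(✓)  11000(✓)  11001(✓)  11011(✓)
size-2^1 implicants → -0010  -1000  0-010  0-100  00-01(✓)  00-11(✓)  000-1(✓)  0001-  001-1(✓)  0010-  01-00(✓)  01-10(✓)  010-0(✓)  011-0(✓)  10-10  110-1  1100-
size-2^2 implicants → 00--1  01--0
Unchecked terms (primes): -0010, -1000, 0-010, 0-100, 00--1, 0001-, 0010-, 01--0, 10-10, 110-1, 1100-

NONE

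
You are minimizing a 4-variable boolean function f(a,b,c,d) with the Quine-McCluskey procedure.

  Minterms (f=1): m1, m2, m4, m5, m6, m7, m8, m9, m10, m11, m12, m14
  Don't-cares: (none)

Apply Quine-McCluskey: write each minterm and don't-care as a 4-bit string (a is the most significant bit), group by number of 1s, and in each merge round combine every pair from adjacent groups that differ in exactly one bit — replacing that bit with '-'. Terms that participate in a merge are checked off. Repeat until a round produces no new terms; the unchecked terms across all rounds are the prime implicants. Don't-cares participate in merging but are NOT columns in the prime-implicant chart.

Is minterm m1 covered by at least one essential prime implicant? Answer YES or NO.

[col 0] 0001*, 0010*, 0100*, 0101*, 0110*, 0111*, 1000*, 1001*, 1010*, 1011*, 1100*, 1110*
[col 1] -001, -010*, -100*, -110*, 0-01, 0-10*, 01-0*, 01-1*, 010-*, 011-*, 1-00*, 1-10*, 10-0*, 10-1*, 100-*, 101-*, 11-0*
[col 2] --10, -1-0, 01--, 1--0, 10--
Prime implicants: --10, -001, -1-0, 0-01, 01--, 1--0, 10--
PI chart (minterm → PIs covering it):
  1 | -001,0-01
  2 | --10  (sole → essential)
  4 | -1-0,01--
  5 | 0-01,01--
  6 | --10,-1-0,01--
  7 | 01--  (sole → essential)
  8 | 1--0,10--
  9 | -001,10--
  10 | --10,1--0,10--
  11 | 10--  (sole → essential)
  12 | -1-0,1--0
  14 | --10,-1-0,1--0
Essential prime implicants: --10, 01--, 10--

NO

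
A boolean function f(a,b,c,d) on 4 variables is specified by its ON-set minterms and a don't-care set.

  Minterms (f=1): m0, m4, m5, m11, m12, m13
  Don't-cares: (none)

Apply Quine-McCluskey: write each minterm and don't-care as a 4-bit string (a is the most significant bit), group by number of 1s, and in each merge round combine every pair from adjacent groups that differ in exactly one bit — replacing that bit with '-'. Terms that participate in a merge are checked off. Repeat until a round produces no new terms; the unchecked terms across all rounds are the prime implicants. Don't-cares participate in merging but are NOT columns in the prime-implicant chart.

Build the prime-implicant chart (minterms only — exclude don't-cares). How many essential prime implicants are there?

3

size-2^0 implicants → 0000(✓)  0100(✓)  0101(✓)  1011  1100(✓)  1101(✓)
size-2^1 implicants → -100(✓)  -101(✓)  0-00  010-(✓)  110-(✓)
size-2^2 implicants → -10-
Unchecked terms (primes): -10-, 0-00, 1011
Minterm coverage:
  m0 ⊆ 0-00 [E]
  m4 ⊆ -10-,0-00
  m5 ⊆ -10- [E]
  m11 ⊆ 1011 [E]
  m12 ⊆ -10- [E]
  m13 ⊆ -10- [E]
E = {-10-, 0-00, 1011}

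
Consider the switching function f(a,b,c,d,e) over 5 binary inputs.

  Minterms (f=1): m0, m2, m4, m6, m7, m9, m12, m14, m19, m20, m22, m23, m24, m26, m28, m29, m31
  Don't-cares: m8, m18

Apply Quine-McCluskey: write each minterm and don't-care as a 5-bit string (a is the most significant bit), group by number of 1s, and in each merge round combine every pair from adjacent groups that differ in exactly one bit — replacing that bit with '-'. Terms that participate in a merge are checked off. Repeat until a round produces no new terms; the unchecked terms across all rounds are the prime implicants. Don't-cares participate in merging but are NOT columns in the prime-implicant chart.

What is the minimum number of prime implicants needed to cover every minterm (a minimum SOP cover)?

Round 0: 00000✓ 00010✓ 00100✓ 00110✓ 00111✓ 01000✓ 01001✓ 01100✓ 01110✓ 10010✓ 10011✓ 10100✓ 10110✓ 10111✓ 11000✓ 11010✓ 11100✓ 11101✓ 11111✓
Round 1: -0010✓ -0100✓ -0110✓ -0111✓ -1000✓ -1100✓ 0-000✓ 0-100✓ 0-110✓ 00-00✓ 00-10✓ 000-0✓ 001-0✓ 0011-✓ 01-00✓ 0100- 011-0✓ 1-010 1-100✓ 1-111 10-10✓ 10-11✓ 1001-✓ 101-0✓ 1011-✓ 11-00✓ 110-0 111-1 1110-
Round 2: --100 -0-10 -01-0 -011- -1-00 0--00 0-1-0 00--0 10-1-
PIs = {--100, -0-10, -01-0, -011-, -1-00, 0--00, 0-1-0, 00--0, 0100-, 1-010, 1-111, 10-1-, 110-0, 111-1, 1110-}
Coverage chart:
  m0: 0--00,00--0
  m2: -0-10,00--0
  m4: --100,-01-0,0--00,0-1-0,00--0
  m6: -0-10,-01-0,-011-,0-1-0,00--0
  m7: -011- ←essential
  m9: 0100- ←essential
  m12: --100,-1-00,0--00,0-1-0
  m14: 0-1-0 ←essential
  m19: 10-1- ←essential
  m20: --100,-01-0
  m22: -0-10,-01-0,-011-,10-1-
  m23: -011-,1-111,10-1-
  m24: -1-00,110-0
  m26: 1-010,110-0
  m28: --100,-1-00,1110-
  m29: 111-1,1110-
  m31: 1-111,111-1
Essential: -011-, 0-1-0, 0100-, 10-1-
Petrick residual → --100, 00--0, 110-0, 111-1
Min cover (8 terms): cd'e' + b'cd + a'ce' + a'b'e' + a'bc'd' + ab'd + abc'e' + abce

8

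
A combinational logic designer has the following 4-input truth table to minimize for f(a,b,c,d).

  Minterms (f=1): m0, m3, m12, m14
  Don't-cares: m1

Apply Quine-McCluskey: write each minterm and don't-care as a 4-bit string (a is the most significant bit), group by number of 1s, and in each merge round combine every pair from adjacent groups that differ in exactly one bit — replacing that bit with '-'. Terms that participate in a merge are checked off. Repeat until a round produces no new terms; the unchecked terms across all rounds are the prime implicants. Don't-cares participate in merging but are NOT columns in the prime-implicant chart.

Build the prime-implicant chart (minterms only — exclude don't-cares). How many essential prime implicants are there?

3

Round 0: 0000✓ 0001✓ 0011✓ 1100✓ 1110✓
Round 1: 00-1 000- 11-0
PIs = {00-1, 000-, 11-0}
Coverage chart:
  m0: 000- ←essential
  m3: 00-1 ←essential
  m12: 11-0 ←essential
  m14: 11-0 ←essential
Essential: 00-1, 000-, 11-0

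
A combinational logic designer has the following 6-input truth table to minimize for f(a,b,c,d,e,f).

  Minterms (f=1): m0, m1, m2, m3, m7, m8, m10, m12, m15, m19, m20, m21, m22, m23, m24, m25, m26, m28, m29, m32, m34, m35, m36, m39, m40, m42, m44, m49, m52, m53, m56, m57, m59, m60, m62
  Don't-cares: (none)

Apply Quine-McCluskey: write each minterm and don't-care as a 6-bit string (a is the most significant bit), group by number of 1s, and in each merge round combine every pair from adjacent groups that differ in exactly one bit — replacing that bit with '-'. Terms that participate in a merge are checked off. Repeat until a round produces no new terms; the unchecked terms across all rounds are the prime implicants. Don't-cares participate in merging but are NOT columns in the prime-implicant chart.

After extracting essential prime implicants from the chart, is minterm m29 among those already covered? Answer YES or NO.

size-2^0 implicants → 000000(✓)  000001(✓)  000010(✓)  000011(✓)  000111(✓)  001000(✓)  001010(✓)  001100(✓)  001111(✓)  010011(✓)  010100(✓)  010101(✓)  010110(✓)  010111(✓)  011000(✓)  011001(✓)  011010(✓)  011100(✓)  011101(✓)  100000(✓)  100010(✓)  100011(✓)  100100(✓)  100111(✓)  101000(✓)  101010(✓)  101100(✓)  110001(✓)  110100(✓)  110101(✓)  111000(✓)  111001(✓)  111011(✓)  111100(✓)  111110(✓)
size-2^1 implicants → -00000(✓)  -00010(✓)  -00011(✓)  -00111(✓)  -01000(✓)  -01010(✓)  -01100(✓)  -10100(✓)  -10101(✓)  -11000(✓)  -11001(✓)  -11100(✓)  0-0011(✓)  0-0111(✓)  0-1000(✓)  0-1010(✓)  0-1100(✓)  00-000(✓)  00-010(✓)  00-111  000-11(✓)  0000-0(✓)  0000-1(✓)  00000-(✓)  00001-(✓)  001-00(✓)  0010-0(✓)  01-100(✓)  01-101(✓)  010-11(✓)  0101-0(✓)  0101-1(✓)  01010-(✓)  01011-(✓)  011-00(✓)  011-01(✓)  0110-0(✓)  01100-(✓)  01110-(✓)  1-0100(✓)  1-1000(✓)  1-1100(✓)  10-000(✓)  10-010(✓)  10-100(✓)  100-00(✓)  100-11(✓)  1000-0(✓)  10001-(✓)  101-00(✓)  1010-0(✓)  11-001  11-100(✓)  110-01  11010-(✓)  111-00(✓)  1110-1  11100-(✓)  1111-0
size-2^2 implicants → --1000(✓)  --1100(✓)  -0-000(✓)  -0-010(✓)  -00-11  -000-0(✓)  -0001-  -01-00(✓)  -010-0(✓)  -1-100  -1010-  -11-00(✓)  -1100-  0-0-11  0-1-00(✓)  0-10-0  00-0-0(✓)  0000--  01-10-  0101--  011-0-  1--100  1-1-00(✓)  10--00  10-0-0(✓)
size-2^3 implicants → --1-00  -0-0-0
Unchecked terms (primes): --1-00, -0-0-0, -00-11, -0001-, -1-100, -1010-, -1100-, 0-0-11, 0-10-0, 00-111, 0000--, 01-10-, 0101--, 011-0-, 1--100, 10--00, 11-001, 110-01, 1110-1, 1111-0
Minterm coverage:
  m0 ⊆ -0-0-0,0000--
  m1 ⊆ 0000-- [E]
  m2 ⊆ -0-0-0,-0001-,0000--
  m3 ⊆ -00-11,-0001-,0-0-11,0000--
  m7 ⊆ -00-11,0-0-11,00-111
  m8 ⊆ --1-00,-0-0-0,0-10-0
  m10 ⊆ -0-0-0,0-10-0
  m12 ⊆ --1-00 [E]
  m15 ⊆ 00-111 [E]
  m19 ⊆ 0-0-11 [E]
  m20 ⊆ -1-100,-1010-,01-10-,0101--
  m21 ⊆ -1010-,01-10-,0101--
  m22 ⊆ 0101-- [E]
  m23 ⊆ 0-0-11,0101--
  m24 ⊆ --1-00,-1100-,0-10-0,011-0-
  m25 ⊆ -1100-,011-0-
  m26 ⊆ 0-10-0 [E]
  m28 ⊆ --1-00,-1-100,01-10-,011-0-
  m29 ⊆ 01-10-,011-0-
  m32 ⊆ -0-0-0,10--00
  m34 ⊆ -0-0-0,-0001-
  m35 ⊆ -00-11,-0001-
  m36 ⊆ 1--100,10--00
  m39 ⊆ -00-11 [E]
  m40 ⊆ --1-00,-0-0-0,10--00
  m42 ⊆ -0-0-0 [E]
  m44 ⊆ --1-00,1--100,10--00
  m49 ⊆ 11-001,110-01
  m52 ⊆ -1-100,-1010-,1--100
  m53 ⊆ -1010-,110-01
  m56 ⊆ --1-00,-1100-
  m57 ⊆ -1100-,11-001,1110-1
  m59 ⊆ 1110-1 [E]
  m60 ⊆ --1-00,-1-100,1--100,1111-0
  m62 ⊆ 1111-0 [E]
E = {--1-00, -0-0-0, -00-11, 0-0-11, 0-10-0, 00-111, 0000--, 0101--, 1110-1, 1111-0}

NO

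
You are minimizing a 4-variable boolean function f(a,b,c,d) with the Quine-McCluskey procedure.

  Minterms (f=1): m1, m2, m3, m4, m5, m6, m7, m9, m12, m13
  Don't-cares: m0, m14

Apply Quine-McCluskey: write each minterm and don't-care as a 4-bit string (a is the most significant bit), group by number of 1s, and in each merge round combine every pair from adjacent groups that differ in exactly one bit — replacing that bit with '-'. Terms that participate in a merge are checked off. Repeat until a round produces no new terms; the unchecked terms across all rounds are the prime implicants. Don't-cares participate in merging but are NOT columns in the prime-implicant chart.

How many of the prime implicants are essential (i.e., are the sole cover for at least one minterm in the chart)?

2

Round 0: 0000✓ 0001✓ 0010✓ 0011✓ 0100✓ 0101✓ 0110✓ 0111✓ 1001✓ 1100✓ 1101✓ 1110✓
Round 1: -001✓ -100✓ -101✓ -110✓ 0-00✓ 0-01✓ 0-10✓ 0-11✓ 00-0✓ 00-1✓ 000-✓ 001-✓ 01-0✓ 01-1✓ 010-✓ 011-✓ 1-01✓ 11-0✓ 110-✓
Round 2: --01 -1-0 -10- 0--0✓ 0--1✓ 0-0-✓ 0-1-✓ 00--✓ 01--✓
Round 3: 0---
PIs = {--01, -1-0, -10-, 0---}
Coverage chart:
  m1: --01,0---
  m2: 0--- ←essential
  m3: 0--- ←essential
  m4: -1-0,-10-,0---
  m5: --01,-10-,0---
  m6: -1-0,0---
  m7: 0--- ←essential
  m9: --01 ←essential
  m12: -1-0,-10-
  m13: --01,-10-
Essential: --01, 0---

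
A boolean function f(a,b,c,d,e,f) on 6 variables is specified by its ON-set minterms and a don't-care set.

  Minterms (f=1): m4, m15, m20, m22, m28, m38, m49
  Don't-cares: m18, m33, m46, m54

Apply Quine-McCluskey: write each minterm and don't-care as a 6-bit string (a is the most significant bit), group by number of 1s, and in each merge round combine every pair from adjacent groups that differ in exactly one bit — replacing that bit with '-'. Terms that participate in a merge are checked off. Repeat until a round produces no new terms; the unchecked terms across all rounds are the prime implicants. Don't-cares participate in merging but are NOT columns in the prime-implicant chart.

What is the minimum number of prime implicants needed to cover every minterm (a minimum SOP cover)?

6

size-2^0 implicants → 000100(✓)  001111  010010(✓)  010100(✓)  010110(✓)  011100(✓)  100001(✓)  100110(✓)  101110(✓)  110001(✓)  110110(✓)
size-2^1 implicants → -10110  0-0100  01-100  010-10  0101-0  1-0001  1-0110  10-110
Unchecked terms (primes): -10110, 0-0100, 001111, 01-100, 010-10, 0101-0, 1-0001, 1-0110, 10-110
Minterm coverage:
  m4 ⊆ 0-0100 [E]
  m15 ⊆ 001111 [E]
  m20 ⊆ 0-0100,01-100,0101-0
  m22 ⊆ -10110,010-10,0101-0
  m28 ⊆ 01-100 [E]
  m38 ⊆ 1-0110,10-110
  m49 ⊆ 1-0001 [E]
E = {0-0100, 001111, 01-100, 1-0001}
Petrick residual → -10110, 1-0110
Cover = bc'def' + a'c'de'f' + a'b'cdef + a'bde'f' + ac'd'e'f + ac'def'  |cover|=6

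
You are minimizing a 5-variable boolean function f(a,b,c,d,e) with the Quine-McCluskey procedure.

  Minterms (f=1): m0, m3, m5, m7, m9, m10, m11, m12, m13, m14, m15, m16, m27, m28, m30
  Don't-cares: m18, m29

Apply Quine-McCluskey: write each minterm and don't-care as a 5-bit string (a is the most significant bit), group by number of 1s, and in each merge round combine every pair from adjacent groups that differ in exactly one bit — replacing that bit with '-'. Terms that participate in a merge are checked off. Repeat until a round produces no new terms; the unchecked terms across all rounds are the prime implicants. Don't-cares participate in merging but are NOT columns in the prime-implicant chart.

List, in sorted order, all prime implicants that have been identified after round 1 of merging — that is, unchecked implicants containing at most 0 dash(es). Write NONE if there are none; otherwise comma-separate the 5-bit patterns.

size-2^0 implicants → 00000(✓)  00011(✓)  00101(✓)  00111(✓)  01001(✓)  01010(✓)  01011(✓)  01100(✓)  01101(✓)  01110(✓)  01111(✓)  10000(✓)  10010(✓)  11011(✓)  11100(✓)  11101(✓)  11110(✓)
size-2^1 implicants → -0000  -1011  -1100(✓)  -1101(✓)  -1110(✓)  0-011(✓)  0-101(✓)  0-111(✓)  00-11(✓)  001-1(✓)  01-01(✓)  01-10(✓)  01-11(✓)  010-1(✓)  0101-(✓)  011-0(✓)  011-1(✓)  0110-(✓)  0111-(✓)  100-0  111-0(✓)  1110-(✓)
size-2^2 implicants → -11-0  -110-  0--11  0-1-1  01--1  01-1-  011--
Unchecked terms (primes): -0000, -1011, -11-0, -110-, 0--11, 0-1-1, 01--1, 01-1-, 011--, 100-0

NONE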